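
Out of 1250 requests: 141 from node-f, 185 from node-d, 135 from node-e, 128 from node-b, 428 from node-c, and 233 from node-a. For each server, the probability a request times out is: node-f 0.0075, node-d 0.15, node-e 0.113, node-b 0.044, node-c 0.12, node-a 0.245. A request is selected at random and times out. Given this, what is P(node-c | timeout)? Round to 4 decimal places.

Compute prior × likelihood for every hypothesis:
  node-f: 0.1128 × 0.0075 = 0.000846
  node-d: 0.148 × 0.15 = 0.0222
  node-e: 0.108 × 0.113 = 0.012204
  node-b: 0.1024 × 0.044 = 0.0045056
  node-c: 0.3424 × 0.12 = 0.041088
  node-a: 0.1864 × 0.245 = 0.045668
Normalizing constant = 0.1265116.
P(node-c | evidence) = 0.041088 / 0.1265116 ≈ 0.3248.

0.3248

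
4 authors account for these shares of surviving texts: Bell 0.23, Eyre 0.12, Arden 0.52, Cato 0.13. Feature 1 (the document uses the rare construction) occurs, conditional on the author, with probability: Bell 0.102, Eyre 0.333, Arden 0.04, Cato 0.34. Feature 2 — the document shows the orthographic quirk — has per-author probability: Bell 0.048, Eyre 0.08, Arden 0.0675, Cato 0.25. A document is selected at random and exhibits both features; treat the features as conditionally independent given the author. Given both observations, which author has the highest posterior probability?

Unnormalized posteriors (prior × likelihood):
  Bell: 0.23 × 0.102 × 0.048 = 0.00112608
  Eyre: 0.12 × 0.333 × 0.08 = 0.0031968
  Arden: 0.52 × 0.04 × 0.0675 = 0.001404
  Cato: 0.13 × 0.34 × 0.25 = 0.01105
Total = 0.01677688.
Largest term belongs to Cato, so Cato is most probable.

Cato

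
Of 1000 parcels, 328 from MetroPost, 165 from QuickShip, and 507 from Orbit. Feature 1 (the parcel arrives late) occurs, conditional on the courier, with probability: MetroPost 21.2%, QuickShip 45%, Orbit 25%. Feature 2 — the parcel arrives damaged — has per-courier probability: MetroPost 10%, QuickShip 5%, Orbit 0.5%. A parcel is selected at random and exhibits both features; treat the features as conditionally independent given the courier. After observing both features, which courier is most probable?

MetroPost

Unnormalized posteriors (prior × likelihood):
  MetroPost: 0.328 × 0.212 × 0.1 = 0.0069536
  QuickShip: 0.165 × 0.45 × 0.05 = 0.0037125
  Orbit: 0.507 × 0.25 × 0.005 = 0.00063375
Normalizing constant = 0.01129985.
Largest term belongs to MetroPost, so MetroPost is most probable.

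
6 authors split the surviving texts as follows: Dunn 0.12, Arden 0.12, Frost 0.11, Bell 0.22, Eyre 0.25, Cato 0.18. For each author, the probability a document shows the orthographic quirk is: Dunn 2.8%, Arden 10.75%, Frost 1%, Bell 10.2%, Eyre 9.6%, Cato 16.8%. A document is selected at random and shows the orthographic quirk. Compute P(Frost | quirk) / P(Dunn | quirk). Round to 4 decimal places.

Compute prior × likelihood for every hypothesis:
  Dunn: 0.12 × 0.028 = 0.00336
  Arden: 0.12 × 0.1075 = 0.0129
  Frost: 0.11 × 0.01 = 0.0011
  Bell: 0.22 × 0.102 = 0.02244
  Eyre: 0.25 × 0.096 = 0.024
  Cato: 0.18 × 0.168 = 0.03024
Sum = 0.09404.
The ratio is 0.0011 / 0.00336 (the normalizer cancels) = 0.3274.

0.3274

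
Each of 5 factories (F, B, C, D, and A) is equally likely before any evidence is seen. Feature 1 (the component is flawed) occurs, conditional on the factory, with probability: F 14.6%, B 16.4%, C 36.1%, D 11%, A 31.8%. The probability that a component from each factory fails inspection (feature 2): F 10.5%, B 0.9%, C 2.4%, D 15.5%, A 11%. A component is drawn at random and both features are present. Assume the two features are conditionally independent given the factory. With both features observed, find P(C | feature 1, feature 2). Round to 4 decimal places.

With a uniform prior (1/5 each), posterior ∝ likelihood:
  F: 0.146 × 0.105 = 0.01533
  B: 0.164 × 0.009 = 0.001476
  C: 0.361 × 0.024 = 0.008664
  D: 0.11 × 0.155 = 0.01705
  A: 0.318 × 0.11 = 0.03498
Normalizing constant = 0.0775.
P(C | evidence) = 0.008664 / 0.0775 ≈ 0.1118.

0.1118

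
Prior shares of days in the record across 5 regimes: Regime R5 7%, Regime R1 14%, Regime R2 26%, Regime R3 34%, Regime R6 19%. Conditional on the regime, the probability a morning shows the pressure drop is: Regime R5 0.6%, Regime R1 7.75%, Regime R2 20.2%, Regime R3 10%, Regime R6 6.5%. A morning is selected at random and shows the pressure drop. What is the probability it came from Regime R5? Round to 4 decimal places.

0.0038

By Bayes' rule, posterior ∝ prior × likelihood:
  Regime R5: 0.07 × 0.006 = 0.00042
  Regime R1: 0.14 × 0.0775 = 0.01085
  Regime R2: 0.26 × 0.202 = 0.05252
  Regime R3: 0.34 × 0.1 = 0.034
  Regime R6: 0.19 × 0.065 = 0.01235
Total = 0.11014.
P(Regime R5 | evidence) = 0.00042 / 0.11014 ≈ 0.0038.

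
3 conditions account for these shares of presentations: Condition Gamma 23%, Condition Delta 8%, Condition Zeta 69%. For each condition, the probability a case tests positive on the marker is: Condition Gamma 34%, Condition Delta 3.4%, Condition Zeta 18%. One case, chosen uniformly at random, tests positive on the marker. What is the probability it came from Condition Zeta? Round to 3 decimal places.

Compute prior × likelihood for every hypothesis:
  Condition Gamma: 0.23 × 0.34 = 0.0782
  Condition Delta: 0.08 × 0.034 = 0.00272
  Condition Zeta: 0.69 × 0.18 = 0.1242
Sum = 0.20512.
P(Condition Zeta | evidence) = 0.1242 / 0.20512 ≈ 0.605.

0.605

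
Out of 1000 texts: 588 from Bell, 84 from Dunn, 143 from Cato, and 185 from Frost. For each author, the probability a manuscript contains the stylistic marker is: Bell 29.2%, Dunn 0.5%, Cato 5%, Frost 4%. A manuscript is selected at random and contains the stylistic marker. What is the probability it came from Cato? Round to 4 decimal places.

Unnormalized posteriors (prior × likelihood):
  Bell: 0.588 × 0.292 = 0.171696
  Dunn: 0.084 × 0.005 = 0.00042
  Cato: 0.143 × 0.05 = 0.00715
  Frost: 0.185 × 0.04 = 0.0074
Sum = 0.186666.
P(Cato | evidence) = 0.00715 / 0.186666 ≈ 0.0383.

0.0383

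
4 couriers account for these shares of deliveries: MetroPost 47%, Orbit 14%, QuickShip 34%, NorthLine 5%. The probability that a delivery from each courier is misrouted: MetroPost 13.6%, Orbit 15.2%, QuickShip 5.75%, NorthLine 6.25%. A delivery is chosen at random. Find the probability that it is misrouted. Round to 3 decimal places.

0.108

Unnormalized posteriors (prior × likelihood):
  MetroPost: 0.47 × 0.136 = 0.06392
  Orbit: 0.14 × 0.152 = 0.02128
  QuickShip: 0.34 × 0.0575 = 0.01955
  NorthLine: 0.05 × 0.0625 = 0.003125
P(misrouted) = 0.06392 + 0.02128 + 0.01955 + 0.003125 = 0.107875 → 0.108.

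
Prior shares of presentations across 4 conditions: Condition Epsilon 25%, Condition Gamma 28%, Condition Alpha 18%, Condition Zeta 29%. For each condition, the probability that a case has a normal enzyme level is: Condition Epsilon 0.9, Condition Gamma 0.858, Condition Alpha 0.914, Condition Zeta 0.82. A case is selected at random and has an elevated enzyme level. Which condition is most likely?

Condition Zeta

Taking complements, P(elevated | each) = Condition Epsilon 0.1, Condition Gamma 0.142, Condition Alpha 0.086, Condition Zeta 0.18.
By Bayes' rule, posterior ∝ prior × likelihood:
  Condition Epsilon: 0.25 × 0.1 = 0.025
  Condition Gamma: 0.28 × 0.142 = 0.03976
  Condition Alpha: 0.18 × 0.086 = 0.01548
  Condition Zeta: 0.29 × 0.18 = 0.0522
Normalizing constant = 0.13244.
Largest term belongs to Condition Zeta, so Condition Zeta is most probable.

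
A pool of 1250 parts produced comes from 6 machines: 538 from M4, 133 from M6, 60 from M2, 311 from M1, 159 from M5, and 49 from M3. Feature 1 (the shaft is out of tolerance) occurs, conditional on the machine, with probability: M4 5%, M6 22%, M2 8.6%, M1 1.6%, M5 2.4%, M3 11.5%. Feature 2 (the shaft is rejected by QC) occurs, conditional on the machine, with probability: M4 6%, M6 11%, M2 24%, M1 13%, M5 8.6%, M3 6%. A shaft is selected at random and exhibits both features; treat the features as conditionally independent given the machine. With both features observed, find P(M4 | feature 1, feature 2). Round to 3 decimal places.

0.219

Unnormalized posteriors (prior × likelihood):
  M4: 0.4304 × 0.05 × 0.06 = 0.0012912
  M6: 0.1064 × 0.22 × 0.11 = 0.00257488
  M2: 0.048 × 0.086 × 0.24 = 0.00099072
  M1: 0.2488 × 0.016 × 0.13 = 0.000517504
  M5: 0.1272 × 0.024 × 0.086 = 0.0002625408
  M3: 0.0392 × 0.115 × 0.06 = 0.00027048
Normalizing constant = 0.0059073248.
P(M4 | evidence) = 0.0012912 / 0.0059073248 ≈ 0.219.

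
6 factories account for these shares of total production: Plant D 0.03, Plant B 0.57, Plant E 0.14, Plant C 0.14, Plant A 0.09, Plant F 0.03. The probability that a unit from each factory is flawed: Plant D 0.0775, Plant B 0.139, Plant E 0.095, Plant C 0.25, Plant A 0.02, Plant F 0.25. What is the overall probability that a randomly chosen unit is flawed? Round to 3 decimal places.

0.139

Prior × likelihood for each hypothesis:
  Plant D: 0.03 × 0.0775 = 0.002325
  Plant B: 0.57 × 0.139 = 0.07923
  Plant E: 0.14 × 0.095 = 0.0133
  Plant C: 0.14 × 0.25 = 0.035
  Plant A: 0.09 × 0.02 = 0.0018
  Plant F: 0.03 × 0.25 = 0.0075
P(flawed) = 0.002325 + 0.07923 + 0.0133 + 0.035 + 0.0018 + 0.0075 = 0.139155 → 0.139.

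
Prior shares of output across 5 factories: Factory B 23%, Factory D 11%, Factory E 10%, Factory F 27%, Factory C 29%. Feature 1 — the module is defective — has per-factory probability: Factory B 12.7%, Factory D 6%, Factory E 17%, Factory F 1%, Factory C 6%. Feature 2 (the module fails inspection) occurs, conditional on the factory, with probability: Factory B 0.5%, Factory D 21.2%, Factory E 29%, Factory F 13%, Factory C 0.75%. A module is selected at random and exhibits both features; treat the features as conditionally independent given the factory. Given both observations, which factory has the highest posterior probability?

Factory E

Prior × likelihood for each hypothesis:
  Factory B: 0.23 × 0.127 × 0.005 = 0.00014605
  Factory D: 0.11 × 0.06 × 0.212 = 0.0013992
  Factory E: 0.1 × 0.17 × 0.29 = 0.00493
  Factory F: 0.27 × 0.01 × 0.13 = 0.000351
  Factory C: 0.29 × 0.06 × 0.0075 = 0.0001305
Normalizing constant = 0.00695675.
Largest term belongs to Factory E, so Factory E is most probable.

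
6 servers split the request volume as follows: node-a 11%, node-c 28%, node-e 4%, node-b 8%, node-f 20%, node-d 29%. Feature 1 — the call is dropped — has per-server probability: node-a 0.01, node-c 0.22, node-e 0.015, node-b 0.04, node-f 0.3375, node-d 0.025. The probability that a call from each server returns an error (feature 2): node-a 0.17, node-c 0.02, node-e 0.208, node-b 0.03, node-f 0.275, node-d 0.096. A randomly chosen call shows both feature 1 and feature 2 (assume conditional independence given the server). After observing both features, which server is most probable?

node-f

Prior × likelihood for each hypothesis:
  node-a: 0.11 × 0.01 × 0.17 = 0.000187
  node-c: 0.28 × 0.22 × 0.02 = 0.001232
  node-e: 0.04 × 0.015 × 0.208 = 0.0001248
  node-b: 0.08 × 0.04 × 0.03 = 0.000096
  node-f: 0.2 × 0.3375 × 0.275 = 0.0185625
  node-d: 0.29 × 0.025 × 0.096 = 0.000696
Sum = 0.0208983.
Largest term belongs to node-f, so node-f is most probable.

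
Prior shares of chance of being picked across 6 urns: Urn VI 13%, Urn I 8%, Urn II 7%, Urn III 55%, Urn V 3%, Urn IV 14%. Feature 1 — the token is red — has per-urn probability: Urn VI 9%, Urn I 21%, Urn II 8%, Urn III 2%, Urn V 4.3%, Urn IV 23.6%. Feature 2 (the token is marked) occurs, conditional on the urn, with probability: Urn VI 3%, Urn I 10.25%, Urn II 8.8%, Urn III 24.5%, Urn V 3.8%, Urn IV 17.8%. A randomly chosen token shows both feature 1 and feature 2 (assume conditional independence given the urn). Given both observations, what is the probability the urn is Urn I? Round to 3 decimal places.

0.154

Prior × likelihood for each hypothesis:
  Urn VI: 0.13 × 0.09 × 0.03 = 0.000351
  Urn I: 0.08 × 0.21 × 0.1025 = 0.001722
  Urn II: 0.07 × 0.08 × 0.088 = 0.0004928
  Urn III: 0.55 × 0.02 × 0.245 = 0.002695
  Urn V: 0.03 × 0.043 × 0.038 = 0.00004902
  Urn IV: 0.14 × 0.236 × 0.178 = 0.00588112
Sum = 0.01119094.
P(Urn I | evidence) = 0.001722 / 0.01119094 ≈ 0.154.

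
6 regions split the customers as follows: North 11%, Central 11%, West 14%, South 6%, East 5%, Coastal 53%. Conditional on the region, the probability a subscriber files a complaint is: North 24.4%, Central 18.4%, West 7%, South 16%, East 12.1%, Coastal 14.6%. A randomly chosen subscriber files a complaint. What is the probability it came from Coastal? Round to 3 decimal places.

0.516

By Bayes' rule, posterior ∝ prior × likelihood:
  North: 0.11 × 0.244 = 0.02684
  Central: 0.11 × 0.184 = 0.02024
  West: 0.14 × 0.07 = 0.0098
  South: 0.06 × 0.16 = 0.0096
  East: 0.05 × 0.121 = 0.00605
  Coastal: 0.53 × 0.146 = 0.07738
Normalizing constant = 0.14991.
P(Coastal | evidence) = 0.07738 / 0.14991 ≈ 0.516.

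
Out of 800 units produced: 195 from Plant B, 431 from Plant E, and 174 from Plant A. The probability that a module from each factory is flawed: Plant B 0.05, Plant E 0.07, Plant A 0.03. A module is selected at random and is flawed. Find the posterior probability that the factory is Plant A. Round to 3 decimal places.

0.116

Compute prior × likelihood for every hypothesis:
  Plant B: 0.24375 × 0.05 = 0.0121875
  Plant E: 0.53875 × 0.07 = 0.0377125
  Plant A: 0.2175 × 0.03 = 0.006525
Sum = 0.056425.
P(Plant A | evidence) = 0.006525 / 0.056425 ≈ 0.116.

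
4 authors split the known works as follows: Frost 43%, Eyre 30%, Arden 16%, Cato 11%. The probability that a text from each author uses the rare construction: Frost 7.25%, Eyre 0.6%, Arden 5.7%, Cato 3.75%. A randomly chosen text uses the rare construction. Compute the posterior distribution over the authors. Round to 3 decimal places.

Prior × likelihood for each hypothesis:
  Frost: 0.43 × 0.0725 = 0.031175
  Eyre: 0.3 × 0.006 = 0.0018
  Arden: 0.16 × 0.057 = 0.00912
  Cato: 0.11 × 0.0375 = 0.004125
Total = 0.04622.
P(Frost | rare-form) = 0.031175/0.04622 ≈ 0.674
P(Eyre | rare-form) = 0.0018/0.04622 ≈ 0.039
P(Arden | rare-form) = 0.00912/0.04622 ≈ 0.197
P(Cato | rare-form) = 0.004125/0.04622 ≈ 0.089

Frost 0.674, Eyre 0.039, Arden 0.197, Cato 0.089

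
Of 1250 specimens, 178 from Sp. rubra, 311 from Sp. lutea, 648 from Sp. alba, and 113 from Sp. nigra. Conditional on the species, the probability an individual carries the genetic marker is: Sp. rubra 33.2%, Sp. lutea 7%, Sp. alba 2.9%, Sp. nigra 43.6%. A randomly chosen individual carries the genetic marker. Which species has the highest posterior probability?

Unnormalized posteriors (prior × likelihood):
  Sp. rubra: 0.1424 × 0.332 = 0.0472768
  Sp. lutea: 0.2488 × 0.07 = 0.017416
  Sp. alba: 0.5184 × 0.029 = 0.0150336
  Sp. nigra: 0.0904 × 0.436 = 0.0394144
Normalizing constant = 0.1191408.
Largest term belongs to Sp. rubra, so Sp. rubra is most probable.

Sp. rubra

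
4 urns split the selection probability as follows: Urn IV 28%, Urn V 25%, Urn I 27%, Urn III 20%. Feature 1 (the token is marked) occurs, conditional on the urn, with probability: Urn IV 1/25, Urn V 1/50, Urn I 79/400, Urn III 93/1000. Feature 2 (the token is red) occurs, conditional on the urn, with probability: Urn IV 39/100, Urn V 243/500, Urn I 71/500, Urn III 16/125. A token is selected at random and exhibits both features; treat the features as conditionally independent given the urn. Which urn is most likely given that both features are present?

Urn I

Prior × likelihood for each hypothesis:
  Urn IV: 0.28 × 0.04 × 0.39 = 0.004368
  Urn V: 0.25 × 0.02 × 0.486 = 0.00243
  Urn I: 0.27 × 0.1975 × 0.142 = 0.00757215
  Urn III: 0.2 × 0.093 × 0.128 = 0.0023808
Total = 0.01675095.
Largest term belongs to Urn I, so Urn I is most probable.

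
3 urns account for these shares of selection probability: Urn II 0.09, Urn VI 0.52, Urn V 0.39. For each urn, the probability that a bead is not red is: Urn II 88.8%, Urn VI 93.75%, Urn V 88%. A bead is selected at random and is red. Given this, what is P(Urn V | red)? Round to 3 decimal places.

0.524

Taking complements, P(red | each) = Urn II 0.112, Urn VI 0.0625, Urn V 0.12.
Prior × likelihood for each hypothesis:
  Urn II: 0.09 × 0.112 = 0.01008
  Urn VI: 0.52 × 0.0625 = 0.0325
  Urn V: 0.39 × 0.12 = 0.0468
Total = 0.08938.
P(Urn V | evidence) = 0.0468 / 0.08938 ≈ 0.524.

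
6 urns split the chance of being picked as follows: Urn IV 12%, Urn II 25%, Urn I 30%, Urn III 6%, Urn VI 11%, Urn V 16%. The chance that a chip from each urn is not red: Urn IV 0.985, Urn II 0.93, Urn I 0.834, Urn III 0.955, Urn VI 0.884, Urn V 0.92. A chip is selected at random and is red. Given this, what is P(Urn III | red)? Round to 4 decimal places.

0.0277

Taking complements, P(red | each) = Urn IV 0.015, Urn II 0.07, Urn I 0.166, Urn III 0.045, Urn VI 0.116, Urn V 0.08.
Prior × likelihood for each hypothesis:
  Urn IV: 0.12 × 0.015 = 0.0018
  Urn II: 0.25 × 0.07 = 0.0175
  Urn I: 0.3 × 0.166 = 0.0498
  Urn III: 0.06 × 0.045 = 0.0027
  Urn VI: 0.11 × 0.116 = 0.01276
  Urn V: 0.16 × 0.08 = 0.0128
Normalizing constant = 0.09736.
P(Urn III | evidence) = 0.0027 / 0.09736 ≈ 0.0277.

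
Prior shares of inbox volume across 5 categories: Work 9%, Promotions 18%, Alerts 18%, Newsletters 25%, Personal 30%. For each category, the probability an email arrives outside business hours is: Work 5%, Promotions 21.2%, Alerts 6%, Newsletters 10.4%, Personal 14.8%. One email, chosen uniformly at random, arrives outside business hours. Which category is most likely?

Compute prior × likelihood for every hypothesis:
  Work: 0.09 × 0.05 = 0.0045
  Promotions: 0.18 × 0.212 = 0.03816
  Alerts: 0.18 × 0.06 = 0.0108
  Newsletters: 0.25 × 0.104 = 0.026
  Personal: 0.3 × 0.148 = 0.0444
Total = 0.12386.
Largest term belongs to Personal, so Personal is most probable.

Personal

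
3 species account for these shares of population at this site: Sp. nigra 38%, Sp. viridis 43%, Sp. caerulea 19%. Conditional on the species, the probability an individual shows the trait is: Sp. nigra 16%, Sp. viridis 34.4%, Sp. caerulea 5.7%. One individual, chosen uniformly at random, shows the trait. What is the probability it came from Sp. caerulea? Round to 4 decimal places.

0.0493

Prior × likelihood for each hypothesis:
  Sp. nigra: 0.38 × 0.16 = 0.0608
  Sp. viridis: 0.43 × 0.344 = 0.14792
  Sp. caerulea: 0.19 × 0.057 = 0.01083
Sum = 0.21955.
P(Sp. caerulea | evidence) = 0.01083 / 0.21955 ≈ 0.0493.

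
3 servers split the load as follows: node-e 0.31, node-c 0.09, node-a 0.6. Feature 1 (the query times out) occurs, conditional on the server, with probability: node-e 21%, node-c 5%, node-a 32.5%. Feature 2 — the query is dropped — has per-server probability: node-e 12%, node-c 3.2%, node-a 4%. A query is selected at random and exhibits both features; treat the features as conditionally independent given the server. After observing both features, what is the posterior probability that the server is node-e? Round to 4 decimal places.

Unnormalized posteriors (prior × likelihood):
  node-e: 0.31 × 0.21 × 0.12 = 0.007812
  node-c: 0.09 × 0.05 × 0.032 = 0.000144
  node-a: 0.6 × 0.325 × 0.04 = 0.0078
Sum = 0.015756.
P(node-e | evidence) = 0.007812 / 0.015756 ≈ 0.4958.

0.4958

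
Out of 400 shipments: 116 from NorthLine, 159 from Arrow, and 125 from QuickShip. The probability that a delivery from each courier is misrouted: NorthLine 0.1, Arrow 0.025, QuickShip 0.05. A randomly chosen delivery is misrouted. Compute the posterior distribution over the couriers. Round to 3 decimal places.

Compute prior × likelihood for every hypothesis:
  NorthLine: 0.29 × 0.1 = 0.029
  Arrow: 0.3975 × 0.025 = 0.0099375
  QuickShip: 0.3125 × 0.05 = 0.015625
Sum = 0.0545625.
P(NorthLine | misrouted) = 0.029/0.0545625 ≈ 0.532
P(Arrow | misrouted) = 0.0099375/0.0545625 ≈ 0.182
P(QuickShip | misrouted) = 0.015625/0.0545625 ≈ 0.286

NorthLine 0.532, Arrow 0.182, QuickShip 0.286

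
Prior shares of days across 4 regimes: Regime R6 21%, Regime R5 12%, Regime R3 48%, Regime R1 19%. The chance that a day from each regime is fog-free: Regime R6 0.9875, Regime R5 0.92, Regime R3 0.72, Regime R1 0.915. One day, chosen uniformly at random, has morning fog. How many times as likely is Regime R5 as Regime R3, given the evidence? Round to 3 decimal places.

0.071

Taking complements, P(fog | each) = Regime R6 0.0125, Regime R5 0.08, Regime R3 0.28, Regime R1 0.085.
By Bayes' rule, posterior ∝ prior × likelihood:
  Regime R6: 0.21 × 0.0125 = 0.002625
  Regime R5: 0.12 × 0.08 = 0.0096
  Regime R3: 0.48 × 0.28 = 0.1344
  Regime R1: 0.19 × 0.085 = 0.01615
Total = 0.162775.
The ratio is 0.0096 / 0.1344 (the normalizer cancels) = 0.071.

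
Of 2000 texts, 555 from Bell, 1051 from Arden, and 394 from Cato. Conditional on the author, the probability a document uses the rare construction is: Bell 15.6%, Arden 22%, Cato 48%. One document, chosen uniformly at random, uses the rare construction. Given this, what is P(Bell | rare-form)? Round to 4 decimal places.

Compute prior × likelihood for every hypothesis:
  Bell: 0.2775 × 0.156 = 0.04329
  Arden: 0.5255 × 0.22 = 0.11561
  Cato: 0.197 × 0.48 = 0.09456
Normalizing constant = 0.25346.
P(Bell | evidence) = 0.04329 / 0.25346 ≈ 0.1708.

0.1708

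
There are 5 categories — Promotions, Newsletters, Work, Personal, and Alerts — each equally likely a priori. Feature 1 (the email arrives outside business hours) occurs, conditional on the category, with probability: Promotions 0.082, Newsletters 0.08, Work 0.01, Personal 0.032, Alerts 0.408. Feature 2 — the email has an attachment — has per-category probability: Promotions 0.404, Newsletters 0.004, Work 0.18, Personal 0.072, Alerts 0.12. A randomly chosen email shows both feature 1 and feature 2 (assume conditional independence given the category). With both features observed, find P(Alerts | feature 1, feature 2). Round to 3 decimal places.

Since the prior is uniform, the posterior is proportional to the likelihood:
  Promotions: 0.082 × 0.404 = 0.033128
  Newsletters: 0.08 × 0.004 = 0.00032
  Work: 0.01 × 0.18 = 0.0018
  Personal: 0.032 × 0.072 = 0.002304
  Alerts: 0.408 × 0.12 = 0.04896
Normalizing constant = 0.086512.
P(Alerts | evidence) = 0.04896 / 0.086512 ≈ 0.566.

0.566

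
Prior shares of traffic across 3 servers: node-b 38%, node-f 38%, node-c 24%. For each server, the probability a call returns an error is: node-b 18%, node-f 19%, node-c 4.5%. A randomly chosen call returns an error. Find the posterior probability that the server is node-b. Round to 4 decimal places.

0.4518

By Bayes' rule, posterior ∝ prior × likelihood:
  node-b: 0.38 × 0.18 = 0.0684
  node-f: 0.38 × 0.19 = 0.0722
  node-c: 0.24 × 0.045 = 0.0108
Total = 0.1514.
P(node-b | evidence) = 0.0684 / 0.1514 ≈ 0.4518.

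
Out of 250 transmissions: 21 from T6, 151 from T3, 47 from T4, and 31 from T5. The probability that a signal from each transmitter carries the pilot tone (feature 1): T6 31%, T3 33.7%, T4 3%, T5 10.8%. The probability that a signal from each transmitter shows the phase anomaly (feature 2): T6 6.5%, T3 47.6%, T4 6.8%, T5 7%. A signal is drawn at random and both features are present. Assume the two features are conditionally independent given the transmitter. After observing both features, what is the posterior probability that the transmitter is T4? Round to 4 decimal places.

Prior × likelihood for each hypothesis:
  T6: 0.084 × 0.31 × 0.065 = 0.0016926
  T3: 0.604 × 0.337 × 0.476 = 0.096888848
  T4: 0.188 × 0.03 × 0.068 = 0.00038352
  T5: 0.124 × 0.108 × 0.07 = 0.00093744
Sum = 0.099902408.
P(T4 | evidence) = 0.00038352 / 0.099902408 ≈ 0.0038.

0.0038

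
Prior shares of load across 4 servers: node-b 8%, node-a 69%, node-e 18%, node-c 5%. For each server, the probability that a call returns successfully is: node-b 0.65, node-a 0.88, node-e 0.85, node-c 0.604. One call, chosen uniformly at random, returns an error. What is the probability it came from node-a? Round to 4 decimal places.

0.5254

Taking complements, P(error | each) = node-b 0.35, node-a 0.12, node-e 0.15, node-c 0.396.
By Bayes' rule, posterior ∝ prior × likelihood:
  node-b: 0.08 × 0.35 = 0.028
  node-a: 0.69 × 0.12 = 0.0828
  node-e: 0.18 × 0.15 = 0.027
  node-c: 0.05 × 0.396 = 0.0198
Sum = 0.1576.
P(node-a | evidence) = 0.0828 / 0.1576 ≈ 0.5254.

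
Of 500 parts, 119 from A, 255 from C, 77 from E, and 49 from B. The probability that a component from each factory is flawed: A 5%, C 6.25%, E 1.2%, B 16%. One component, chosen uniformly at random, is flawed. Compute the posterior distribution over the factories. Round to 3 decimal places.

Unnormalized posteriors (prior × likelihood):
  A: 0.238 × 0.05 = 0.0119
  C: 0.51 × 0.0625 = 0.031875
  E: 0.154 × 0.012 = 0.001848
  B: 0.098 × 0.16 = 0.01568
Sum = 0.061303.
P(A | flawed) = 0.0119/0.061303 ≈ 0.194
P(C | flawed) = 0.031875/0.061303 ≈ 0.520
P(E | flawed) = 0.001848/0.061303 ≈ 0.030
P(B | flawed) = 0.01568/0.061303 ≈ 0.256
(Check: 0.194+0.520+0.030+0.256 = 1.000.)

A 0.194, C 0.520, E 0.030, B 0.256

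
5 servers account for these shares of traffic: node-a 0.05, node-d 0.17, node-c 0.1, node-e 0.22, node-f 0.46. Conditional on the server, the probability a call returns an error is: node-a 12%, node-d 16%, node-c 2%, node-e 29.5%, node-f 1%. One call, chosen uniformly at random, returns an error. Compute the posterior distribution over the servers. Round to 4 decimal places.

node-a 0.0573, node-d 0.2598, node-c 0.0191, node-e 0.6199, node-f 0.0439

Prior × likelihood for each hypothesis:
  node-a: 0.05 × 0.12 = 0.006
  node-d: 0.17 × 0.16 = 0.0272
  node-c: 0.1 × 0.02 = 0.002
  node-e: 0.22 × 0.295 = 0.0649
  node-f: 0.46 × 0.01 = 0.0046
Total = 0.1047.
P(node-a | error) = 0.006/0.1047 ≈ 0.0573
P(node-d | error) = 0.0272/0.1047 ≈ 0.2598
P(node-c | error) = 0.002/0.1047 ≈ 0.0191
P(node-e | error) = 0.0649/0.1047 ≈ 0.6199
P(node-f | error) = 0.0046/0.1047 ≈ 0.0439
(Check: 0.0573+0.2598+0.0191+0.6199+0.0439 = 1.0000.)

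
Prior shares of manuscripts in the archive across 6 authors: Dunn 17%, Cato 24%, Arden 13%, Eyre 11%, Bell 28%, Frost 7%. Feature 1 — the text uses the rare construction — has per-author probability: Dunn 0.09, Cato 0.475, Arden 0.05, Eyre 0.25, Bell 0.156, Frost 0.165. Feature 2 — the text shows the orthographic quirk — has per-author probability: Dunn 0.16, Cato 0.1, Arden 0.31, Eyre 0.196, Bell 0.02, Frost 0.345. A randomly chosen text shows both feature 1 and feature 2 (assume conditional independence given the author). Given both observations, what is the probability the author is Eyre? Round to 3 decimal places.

0.206

Prior × likelihood for each hypothesis:
  Dunn: 0.17 × 0.09 × 0.16 = 0.002448
  Cato: 0.24 × 0.475 × 0.1 = 0.0114
  Arden: 0.13 × 0.05 × 0.31 = 0.002015
  Eyre: 0.11 × 0.25 × 0.196 = 0.00539
  Bell: 0.28 × 0.156 × 0.02 = 0.0008736
  Frost: 0.07 × 0.165 × 0.345 = 0.00398475
Total = 0.02611135.
P(Eyre | evidence) = 0.00539 / 0.02611135 ≈ 0.206.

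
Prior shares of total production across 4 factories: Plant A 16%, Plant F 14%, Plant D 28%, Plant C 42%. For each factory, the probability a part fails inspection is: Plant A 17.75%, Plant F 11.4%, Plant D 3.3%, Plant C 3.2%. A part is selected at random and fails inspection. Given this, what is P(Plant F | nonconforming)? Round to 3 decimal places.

0.238

Prior × likelihood for each hypothesis:
  Plant A: 0.16 × 0.1775 = 0.0284
  Plant F: 0.14 × 0.114 = 0.01596
  Plant D: 0.28 × 0.033 = 0.00924
  Plant C: 0.42 × 0.032 = 0.01344
Sum = 0.06704.
P(Plant F | evidence) = 0.01596 / 0.06704 ≈ 0.238.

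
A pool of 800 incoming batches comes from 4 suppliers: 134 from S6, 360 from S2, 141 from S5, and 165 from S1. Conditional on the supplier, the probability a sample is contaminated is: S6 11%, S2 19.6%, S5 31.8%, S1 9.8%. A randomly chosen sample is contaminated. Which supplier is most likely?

Prior × likelihood for each hypothesis:
  S6: 0.1675 × 0.11 = 0.018425
  S2: 0.45 × 0.196 = 0.0882
  S5: 0.17625 × 0.318 = 0.0560475
  S1: 0.20625 × 0.098 = 0.0202125
Total = 0.182885.
Largest term belongs to S2, so S2 is most probable.

S2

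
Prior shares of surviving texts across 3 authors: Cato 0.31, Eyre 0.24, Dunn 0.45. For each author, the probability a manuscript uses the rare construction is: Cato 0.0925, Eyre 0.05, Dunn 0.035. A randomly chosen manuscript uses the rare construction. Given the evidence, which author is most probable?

Compute prior × likelihood for every hypothesis:
  Cato: 0.31 × 0.0925 = 0.028675
  Eyre: 0.24 × 0.05 = 0.012
  Dunn: 0.45 × 0.035 = 0.01575
Total = 0.056425.
Largest term belongs to Cato, so Cato is most probable.

Cato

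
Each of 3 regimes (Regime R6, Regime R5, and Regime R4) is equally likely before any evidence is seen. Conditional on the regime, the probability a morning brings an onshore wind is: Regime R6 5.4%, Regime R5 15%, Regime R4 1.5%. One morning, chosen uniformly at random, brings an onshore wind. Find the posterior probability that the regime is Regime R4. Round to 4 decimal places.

0.0685

Since the prior is uniform, the posterior is proportional to the likelihood:
  Regime R6: 0.054
  Regime R5: 0.15
  Regime R4: 0.015
Sum = 0.219.
P(Regime R4 | evidence) = 0.015 / 0.219 ≈ 0.0685.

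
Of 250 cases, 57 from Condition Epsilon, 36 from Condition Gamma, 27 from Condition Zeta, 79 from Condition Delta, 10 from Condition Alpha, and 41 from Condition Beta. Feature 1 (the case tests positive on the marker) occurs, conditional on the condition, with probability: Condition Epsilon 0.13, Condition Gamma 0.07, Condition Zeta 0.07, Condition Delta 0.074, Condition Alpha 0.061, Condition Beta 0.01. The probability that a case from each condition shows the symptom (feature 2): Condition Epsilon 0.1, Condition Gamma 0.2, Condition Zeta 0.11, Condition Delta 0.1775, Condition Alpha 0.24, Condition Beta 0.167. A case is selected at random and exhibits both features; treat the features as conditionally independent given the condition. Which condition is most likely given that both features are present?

By Bayes' rule, posterior ∝ prior × likelihood:
  Condition Epsilon: 0.228 × 0.13 × 0.1 = 0.002964
  Condition Gamma: 0.144 × 0.07 × 0.2 = 0.002016
  Condition Zeta: 0.108 × 0.07 × 0.11 = 0.0008316
  Condition Delta: 0.316 × 0.074 × 0.1775 = 0.00415066
  Condition Alpha: 0.04 × 0.061 × 0.24 = 0.0005856
  Condition Beta: 0.164 × 0.01 × 0.167 = 0.00027388
Total = 0.01082174.
Largest term belongs to Condition Delta, so Condition Delta is most probable.

Condition Delta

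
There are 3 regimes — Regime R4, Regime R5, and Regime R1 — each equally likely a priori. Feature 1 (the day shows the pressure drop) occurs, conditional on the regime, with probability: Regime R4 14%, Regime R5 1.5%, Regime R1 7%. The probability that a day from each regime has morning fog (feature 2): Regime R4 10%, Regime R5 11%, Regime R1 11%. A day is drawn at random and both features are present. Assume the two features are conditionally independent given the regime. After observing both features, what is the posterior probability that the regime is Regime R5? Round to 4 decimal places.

With a uniform prior (1/3 each), posterior ∝ likelihood:
  Regime R4: 0.14 × 0.1 = 0.014
  Regime R5: 0.015 × 0.11 = 0.00165
  Regime R1: 0.07 × 0.11 = 0.0077
Normalizing constant = 0.02335.
P(Regime R5 | evidence) = 0.00165 / 0.02335 ≈ 0.0707.

0.0707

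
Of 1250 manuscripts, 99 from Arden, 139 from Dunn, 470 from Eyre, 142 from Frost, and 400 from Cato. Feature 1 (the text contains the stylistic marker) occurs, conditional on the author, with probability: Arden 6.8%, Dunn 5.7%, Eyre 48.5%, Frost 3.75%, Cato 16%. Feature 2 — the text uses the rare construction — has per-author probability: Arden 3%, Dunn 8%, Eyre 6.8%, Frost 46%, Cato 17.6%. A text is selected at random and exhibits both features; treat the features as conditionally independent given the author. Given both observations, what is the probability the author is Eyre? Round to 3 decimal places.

0.516

Prior × likelihood for each hypothesis:
  Arden: 0.0792 × 0.068 × 0.03 = 0.000161568
  Dunn: 0.1112 × 0.057 × 0.08 = 0.000507072
  Eyre: 0.376 × 0.485 × 0.068 = 0.01240048
  Frost: 0.1136 × 0.0375 × 0.46 = 0.0019596
  Cato: 0.32 × 0.16 × 0.176 = 0.0090112
Normalizing constant = 0.02403992.
P(Eyre | evidence) = 0.01240048 / 0.02403992 ≈ 0.516.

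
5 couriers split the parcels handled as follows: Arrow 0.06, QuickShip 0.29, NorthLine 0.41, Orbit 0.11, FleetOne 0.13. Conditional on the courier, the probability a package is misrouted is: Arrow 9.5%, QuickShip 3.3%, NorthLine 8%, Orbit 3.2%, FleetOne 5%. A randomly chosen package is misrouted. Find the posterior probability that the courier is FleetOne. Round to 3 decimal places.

0.112

By Bayes' rule, posterior ∝ prior × likelihood:
  Arrow: 0.06 × 0.095 = 0.0057
  QuickShip: 0.29 × 0.033 = 0.00957
  NorthLine: 0.41 × 0.08 = 0.0328
  Orbit: 0.11 × 0.032 = 0.00352
  FleetOne: 0.13 × 0.05 = 0.0065
Normalizing constant = 0.05809.
P(FleetOne | evidence) = 0.0065 / 0.05809 ≈ 0.112.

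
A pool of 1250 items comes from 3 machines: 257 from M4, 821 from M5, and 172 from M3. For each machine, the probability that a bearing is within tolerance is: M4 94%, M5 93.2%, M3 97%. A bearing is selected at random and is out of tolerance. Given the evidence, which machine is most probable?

Taking complements, P(oversize | each) = M4 0.06, M5 0.068, M3 0.03.
Compute prior × likelihood for every hypothesis:
  M4: 0.2056 × 0.06 = 0.012336
  M5: 0.6568 × 0.068 = 0.0446624
  M3: 0.1376 × 0.03 = 0.004128
Normalizing constant = 0.0611264.
Largest term belongs to M5, so M5 is most probable.

M5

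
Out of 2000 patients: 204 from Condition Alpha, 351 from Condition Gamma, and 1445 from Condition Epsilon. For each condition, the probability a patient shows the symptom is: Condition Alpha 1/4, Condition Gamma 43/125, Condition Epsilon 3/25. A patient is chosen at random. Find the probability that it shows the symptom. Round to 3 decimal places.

By Bayes' rule, posterior ∝ prior × likelihood:
  Condition Alpha: 0.102 × 0.25 = 0.0255
  Condition Gamma: 0.1755 × 0.344 = 0.060372
  Condition Epsilon: 0.7225 × 0.12 = 0.0867
P(symptomatic) = 0.0255 + 0.060372 + 0.0867 = 0.172572 → 0.173.

0.173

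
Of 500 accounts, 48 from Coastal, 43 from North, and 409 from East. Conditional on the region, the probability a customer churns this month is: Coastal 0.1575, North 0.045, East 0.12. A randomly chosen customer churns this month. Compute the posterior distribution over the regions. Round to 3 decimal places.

Coastal 0.129, North 0.033, East 0.838

Prior × likelihood for each hypothesis:
  Coastal: 0.096 × 0.1575 = 0.01512
  North: 0.086 × 0.045 = 0.00387
  East: 0.818 × 0.12 = 0.09816
Total = 0.11715.
P(Coastal | churn) = 0.01512/0.11715 ≈ 0.129
P(North | churn) = 0.00387/0.11715 ≈ 0.033
P(East | churn) = 0.09816/0.11715 ≈ 0.838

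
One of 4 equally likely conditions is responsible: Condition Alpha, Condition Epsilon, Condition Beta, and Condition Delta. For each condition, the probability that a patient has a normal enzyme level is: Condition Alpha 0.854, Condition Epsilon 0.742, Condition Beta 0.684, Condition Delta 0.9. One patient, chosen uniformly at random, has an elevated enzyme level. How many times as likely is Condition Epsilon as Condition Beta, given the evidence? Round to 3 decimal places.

0.816

Taking complements, P(elevated | each) = Condition Alpha 0.146, Condition Epsilon 0.258, Condition Beta 0.316, Condition Delta 0.1.
Since the prior is uniform, the posterior is proportional to the likelihood:
  Condition Alpha: 0.146
  Condition Epsilon: 0.258
  Condition Beta: 0.316
  Condition Delta: 0.1
Normalizing constant = 0.82.
The ratio is 0.258 / 0.316 (the normalizer cancels) = 0.816.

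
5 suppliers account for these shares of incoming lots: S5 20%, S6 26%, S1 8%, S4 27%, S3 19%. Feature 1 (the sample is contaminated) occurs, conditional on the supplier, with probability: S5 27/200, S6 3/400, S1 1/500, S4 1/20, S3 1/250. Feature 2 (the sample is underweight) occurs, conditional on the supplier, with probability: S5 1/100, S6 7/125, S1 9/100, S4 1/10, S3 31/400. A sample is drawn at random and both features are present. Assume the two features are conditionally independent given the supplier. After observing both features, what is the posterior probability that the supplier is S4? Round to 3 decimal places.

0.749

Unnormalized posteriors (prior × likelihood):
  S5: 0.2 × 0.135 × 0.01 = 0.00027
  S6: 0.26 × 0.0075 × 0.056 = 0.0001092
  S1: 0.08 × 0.002 × 0.09 = 0.0000144
  S4: 0.27 × 0.05 × 0.1 = 0.00135
  S3: 0.19 × 0.004 × 0.0775 = 0.0000589
Total = 0.0018025.
P(S4 | evidence) = 0.00135 / 0.0018025 ≈ 0.749.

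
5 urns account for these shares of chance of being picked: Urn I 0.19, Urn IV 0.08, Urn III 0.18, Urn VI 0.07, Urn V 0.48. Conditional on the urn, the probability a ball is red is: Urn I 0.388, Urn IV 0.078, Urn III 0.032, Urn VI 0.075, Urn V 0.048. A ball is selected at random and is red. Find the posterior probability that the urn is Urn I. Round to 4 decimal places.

Prior × likelihood for each hypothesis:
  Urn I: 0.19 × 0.388 = 0.07372
  Urn IV: 0.08 × 0.078 = 0.00624
  Urn III: 0.18 × 0.032 = 0.00576
  Urn VI: 0.07 × 0.075 = 0.00525
  Urn V: 0.48 × 0.048 = 0.02304
Total = 0.11401.
P(Urn I | evidence) = 0.07372 / 0.11401 ≈ 0.6466.

0.6466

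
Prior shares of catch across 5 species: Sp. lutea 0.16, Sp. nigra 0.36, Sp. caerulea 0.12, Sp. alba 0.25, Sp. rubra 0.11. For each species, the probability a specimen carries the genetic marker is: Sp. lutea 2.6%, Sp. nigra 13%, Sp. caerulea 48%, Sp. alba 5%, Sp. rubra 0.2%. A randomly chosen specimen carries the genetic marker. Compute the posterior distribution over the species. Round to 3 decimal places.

Unnormalized posteriors (prior × likelihood):
  Sp. lutea: 0.16 × 0.026 = 0.00416
  Sp. nigra: 0.36 × 0.13 = 0.0468
  Sp. caerulea: 0.12 × 0.48 = 0.0576
  Sp. alba: 0.25 × 0.05 = 0.0125
  Sp. rubra: 0.11 × 0.002 = 0.00022
Normalizing constant = 0.12128.
P(Sp. lutea | marker) = 0.00416/0.12128 ≈ 0.034
P(Sp. nigra | marker) = 0.0468/0.12128 ≈ 0.386
P(Sp. caerulea | marker) = 0.0576/0.12128 ≈ 0.475
P(Sp. alba | marker) = 0.0125/0.12128 ≈ 0.103
P(Sp. rubra | marker) = 0.00022/0.12128 ≈ 0.002
(Check: 0.034+0.386+0.475+0.103+0.002 = 1.000.)

Sp. lutea 0.034, Sp. nigra 0.386, Sp. caerulea 0.475, Sp. alba 0.103, Sp. rubra 0.002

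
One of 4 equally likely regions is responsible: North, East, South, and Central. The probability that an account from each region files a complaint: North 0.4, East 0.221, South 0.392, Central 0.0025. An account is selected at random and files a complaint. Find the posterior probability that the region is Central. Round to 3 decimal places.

Since the prior is uniform, the posterior is proportional to the likelihood:
  North: 0.4
  East: 0.221
  South: 0.392
  Central: 0.0025
Normalizing constant = 1.0155.
P(Central | evidence) = 0.0025 / 1.0155 ≈ 0.002.

0.002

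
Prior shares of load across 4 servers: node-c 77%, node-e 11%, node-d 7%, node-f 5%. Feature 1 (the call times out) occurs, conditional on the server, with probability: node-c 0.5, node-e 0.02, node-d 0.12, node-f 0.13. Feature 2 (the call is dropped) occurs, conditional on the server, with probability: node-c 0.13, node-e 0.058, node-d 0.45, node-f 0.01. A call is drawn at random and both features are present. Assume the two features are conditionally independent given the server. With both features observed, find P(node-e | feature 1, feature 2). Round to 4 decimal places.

0.0024

Compute prior × likelihood for every hypothesis:
  node-c: 0.77 × 0.5 × 0.13 = 0.05005
  node-e: 0.11 × 0.02 × 0.058 = 0.0001276
  node-d: 0.07 × 0.12 × 0.45 = 0.00378
  node-f: 0.05 × 0.13 × 0.01 = 0.000065
Normalizing constant = 0.0540226.
P(node-e | evidence) = 0.0001276 / 0.0540226 ≈ 0.0024.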